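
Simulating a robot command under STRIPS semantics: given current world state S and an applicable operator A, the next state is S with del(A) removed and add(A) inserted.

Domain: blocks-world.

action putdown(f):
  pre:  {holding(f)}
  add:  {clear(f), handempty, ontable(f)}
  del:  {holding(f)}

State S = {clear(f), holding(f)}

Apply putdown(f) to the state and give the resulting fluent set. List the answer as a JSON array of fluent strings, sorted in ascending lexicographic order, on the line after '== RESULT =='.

Compute (S \ del) ∪ add:
  pre ⊆ S: {holding(f)} ⊆ S  — applicable
  S \ del = {clear(f)}
  ∪ add   = {clear(f), handempty, ontable(f)}

== RESULT ==
["clear(f)", "handempty", "ontable(f)"]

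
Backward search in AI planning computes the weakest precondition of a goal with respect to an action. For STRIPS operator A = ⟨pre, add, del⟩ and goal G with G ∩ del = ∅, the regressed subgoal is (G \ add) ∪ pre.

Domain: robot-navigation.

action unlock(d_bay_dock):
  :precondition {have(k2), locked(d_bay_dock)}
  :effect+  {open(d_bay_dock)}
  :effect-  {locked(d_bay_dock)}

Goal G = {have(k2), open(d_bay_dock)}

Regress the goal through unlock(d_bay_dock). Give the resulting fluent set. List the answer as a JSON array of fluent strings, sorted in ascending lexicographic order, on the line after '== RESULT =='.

Regress:
  G ∩ del = {}  (empty — regression defined)
  G \ add = {have(k2), open(d_bay_dock)} \ {open(d_bay_dock)} = {have(k2)}
  ∪ pre   = {have(k2)} ∪ {have(k2), locked(d_bay_dock)}
          = {have(k2), locked(d_bay_dock)}

== RESULT ==
["have(k2)", "locked(d_bay_dock)"]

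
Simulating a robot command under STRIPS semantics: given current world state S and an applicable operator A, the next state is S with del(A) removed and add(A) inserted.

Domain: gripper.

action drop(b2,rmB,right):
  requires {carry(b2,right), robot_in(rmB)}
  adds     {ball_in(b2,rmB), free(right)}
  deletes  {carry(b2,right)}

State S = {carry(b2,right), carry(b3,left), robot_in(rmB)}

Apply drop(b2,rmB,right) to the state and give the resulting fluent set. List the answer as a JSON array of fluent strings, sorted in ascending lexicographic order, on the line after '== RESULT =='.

Progress:
  pre ⊆ S: {carry(b2,right), robot_in(rmB)} ⊆ S  — applicable
  S \ del = {carry(b3,left), robot_in(rmB)}
  ∪ add   = {ball_in(b2,rmB), carry(b3,left), free(right), robot_in(rmB)}

== RESULT ==
["ball_in(b2,rmB)", "carry(b3,left)", "free(right)", "robot_in(rmB)"]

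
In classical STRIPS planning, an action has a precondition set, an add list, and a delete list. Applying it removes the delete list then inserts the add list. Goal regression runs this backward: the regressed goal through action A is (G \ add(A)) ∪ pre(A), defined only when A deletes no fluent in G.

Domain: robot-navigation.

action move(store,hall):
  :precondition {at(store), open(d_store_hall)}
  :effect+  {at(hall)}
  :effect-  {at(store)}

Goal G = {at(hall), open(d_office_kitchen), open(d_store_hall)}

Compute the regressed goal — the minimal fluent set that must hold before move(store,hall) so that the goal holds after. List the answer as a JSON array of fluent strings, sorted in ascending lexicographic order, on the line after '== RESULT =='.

Regress:
  G ∩ del = {}  (empty — regression defined)
  G \ add = {at(hall), open(d_office_kitchen), open(d_store_hall)} \ {at(hall)} = {open(d_office_kitchen), open(d_store_hall)}
  ∪ pre   = {open(d_office_kitchen), open(d_store_hall)} ∪ {at(store), open(d_store_hall)}
          = {at(store), open(d_office_kitchen), open(d_store_hall)}

== RESULT ==
["at(store)", "open(d_office_kitchen)", "open(d_store_hall)"]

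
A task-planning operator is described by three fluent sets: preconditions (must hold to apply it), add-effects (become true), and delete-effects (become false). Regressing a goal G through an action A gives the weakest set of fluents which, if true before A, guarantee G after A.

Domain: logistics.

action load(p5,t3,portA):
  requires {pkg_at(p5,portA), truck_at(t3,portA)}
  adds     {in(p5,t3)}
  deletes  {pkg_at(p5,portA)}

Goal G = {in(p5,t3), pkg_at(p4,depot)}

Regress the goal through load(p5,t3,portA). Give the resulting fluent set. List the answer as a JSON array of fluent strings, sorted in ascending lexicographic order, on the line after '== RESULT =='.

Regress:
  G ∩ del = {}  (empty — regression defined)
  G \ add = {in(p5,t3), pkg_at(p4,depot)} \ {in(p5,t3)} = {pkg_at(p4,depot)}
  ∪ pre   = {pkg_at(p4,depot)} ∪ {pkg_at(p5,portA), truck_at(t3,portA)}
          = {pkg_at(p4,depot), pkg_at(p5,portA), truck_at(t3,portA)}

== RESULT ==
["pkg_at(p4,depot)", "pkg_at(p5,portA)", "truck_at(t3,portA)"]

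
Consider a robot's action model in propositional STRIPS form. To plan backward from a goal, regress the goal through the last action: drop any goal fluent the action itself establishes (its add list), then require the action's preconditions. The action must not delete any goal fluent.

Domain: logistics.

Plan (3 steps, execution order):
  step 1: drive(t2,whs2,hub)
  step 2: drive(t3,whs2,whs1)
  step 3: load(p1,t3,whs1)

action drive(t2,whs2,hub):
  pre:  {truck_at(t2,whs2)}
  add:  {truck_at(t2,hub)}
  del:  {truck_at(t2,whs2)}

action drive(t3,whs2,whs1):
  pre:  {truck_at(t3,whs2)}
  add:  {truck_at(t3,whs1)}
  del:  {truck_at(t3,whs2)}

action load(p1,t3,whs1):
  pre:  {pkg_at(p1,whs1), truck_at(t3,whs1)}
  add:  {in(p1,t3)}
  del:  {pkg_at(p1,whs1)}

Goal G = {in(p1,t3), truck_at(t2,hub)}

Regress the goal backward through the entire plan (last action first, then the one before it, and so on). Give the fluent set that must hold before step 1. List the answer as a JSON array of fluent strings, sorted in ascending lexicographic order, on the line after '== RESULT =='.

Regress step by step:
  through step 3 (load(p1,t3,whs1)): drop {in(p1,t3)}, keep {truck_at(t2,hub)}, require {pkg_at(p1,whs1), truck_at(t3,whs1)}
    → {pkg_at(p1,whs1), truck_at(t2,hub), truck_at(t3,whs1)}
  through step 2 (drive(t3,whs2,whs1)): drop {truck_at(t3,whs1)}, keep {pkg_at(p1,whs1), truck_at(t2,hub)}, require {truck_at(t3,whs2)}
    → {pkg_at(p1,whs1), truck_at(t2,hub), truck_at(t3,whs2)}
  through step 1 (drive(t2,whs2,hub)): drop {truck_at(t2,hub)}, keep {pkg_at(p1,whs1), truck_at(t3,whs2)}, require {truck_at(t2,whs2)}
    → {pkg_at(p1,whs1), truck_at(t2,whs2), truck_at(t3,whs2)}

== RESULT ==
["pkg_at(p1,whs1)", "truck_at(t2,whs2)", "truck_at(t3,whs2)"]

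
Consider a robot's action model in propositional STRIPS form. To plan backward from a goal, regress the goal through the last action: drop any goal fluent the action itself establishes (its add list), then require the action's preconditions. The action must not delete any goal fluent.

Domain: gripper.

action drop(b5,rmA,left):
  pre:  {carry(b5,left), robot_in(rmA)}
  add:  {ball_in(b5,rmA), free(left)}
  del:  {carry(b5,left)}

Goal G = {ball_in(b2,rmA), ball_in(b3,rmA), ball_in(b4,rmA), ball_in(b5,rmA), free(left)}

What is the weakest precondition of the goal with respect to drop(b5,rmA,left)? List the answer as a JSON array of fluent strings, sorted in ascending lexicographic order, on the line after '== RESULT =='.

Regress:
  G ∩ del = {}  (empty — regression defined)
  G \ add = {ball_in(b2,rmA), ball_in(b3,rmA), ball_in(b4,rmA), ball_in(b5,rmA), free(left)} \ {ball_in(b5,rmA), free(left)} = {ball_in(b2,rmA), ball_in(b3,rmA), ball_in(b4,rmA)}
  ∪ pre   = {ball_in(b2,rmA), ball_in(b3,rmA), ball_in(b4,rmA)} ∪ {carry(b5,left), robot_in(rmA)}
          = {ball_in(b2,rmA), ball_in(b3,rmA), ball_in(b4,rmA), carry(b5,left), robot_in(rmA)}

== RESULT ==
["ball_in(b2,rmA)", "ball_in(b3,rmA)", "ball_in(b4,rmA)", "carry(b5,left)", "robot_in(rmA)"]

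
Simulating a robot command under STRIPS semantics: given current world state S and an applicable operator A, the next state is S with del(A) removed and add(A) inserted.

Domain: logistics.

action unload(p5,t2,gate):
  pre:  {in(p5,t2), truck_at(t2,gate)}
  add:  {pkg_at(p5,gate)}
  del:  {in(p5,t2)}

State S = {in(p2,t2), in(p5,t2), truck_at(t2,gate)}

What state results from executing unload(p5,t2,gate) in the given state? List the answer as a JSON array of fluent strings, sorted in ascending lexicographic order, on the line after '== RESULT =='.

Progress:
  pre ⊆ S: {in(p5,t2), truck_at(t2,gate)} ⊆ S  — applicable
  S \ del = {in(p2,t2), truck_at(t2,gate)}
  ∪ add   = {in(p2,t2), pkg_at(p5,gate), truck_at(t2,gate)}

== RESULT ==
["in(p2,t2)", "pkg_at(p5,gate)", "truck_at(t2,gate)"]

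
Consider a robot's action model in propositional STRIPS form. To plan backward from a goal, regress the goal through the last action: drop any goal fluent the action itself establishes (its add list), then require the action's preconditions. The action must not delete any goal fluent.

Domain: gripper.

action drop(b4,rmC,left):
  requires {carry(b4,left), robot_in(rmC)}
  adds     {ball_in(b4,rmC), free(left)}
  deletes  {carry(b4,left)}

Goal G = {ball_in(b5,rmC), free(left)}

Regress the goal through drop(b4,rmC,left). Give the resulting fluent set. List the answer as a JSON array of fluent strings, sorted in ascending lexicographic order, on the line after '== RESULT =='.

Regress:
  G ∩ del = {}  (empty — regression defined)
  G \ add = {ball_in(b5,rmC), free(left)} \ {ball_in(b4,rmC), free(left)} = {ball_in(b5,rmC)}
  ∪ pre   = {ball_in(b5,rmC)} ∪ {carry(b4,left), robot_in(rmC)}
          = {ball_in(b5,rmC), carry(b4,left), robot_in(rmC)}

== RESULT ==
["ball_in(b5,rmC)", "carry(b4,left)", "robot_in(rmC)"]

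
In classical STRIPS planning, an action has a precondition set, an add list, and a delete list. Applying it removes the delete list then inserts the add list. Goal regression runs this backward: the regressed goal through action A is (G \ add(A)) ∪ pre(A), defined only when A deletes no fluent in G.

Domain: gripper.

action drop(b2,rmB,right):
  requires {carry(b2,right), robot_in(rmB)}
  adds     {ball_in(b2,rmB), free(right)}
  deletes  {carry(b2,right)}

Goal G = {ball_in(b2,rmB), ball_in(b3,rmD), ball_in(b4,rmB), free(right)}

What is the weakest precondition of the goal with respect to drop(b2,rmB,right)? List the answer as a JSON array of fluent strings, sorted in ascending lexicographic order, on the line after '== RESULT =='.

Compute (G \ add) ∪ pre:
  G ∩ del = {}  (empty — regression defined)
  G \ add = {ball_in(b2,rmB), ball_in(b3,rmD), ball_in(b4,rmB), free(right)} \ {ball_in(b2,rmB), free(right)} = {ball_in(b3,rmD), ball_in(b4,rmB)}
  ∪ pre   = {ball_in(b3,rmD), ball_in(b4,rmB)} ∪ {carry(b2,right), robot_in(rmB)}
          = {ball_in(b3,rmD), ball_in(b4,rmB), carry(b2,right), robot_in(rmB)}

== RESULT ==
["ball_in(b3,rmD)", "ball_in(b4,rmB)", "carry(b2,right)", "robot_in(rmB)"]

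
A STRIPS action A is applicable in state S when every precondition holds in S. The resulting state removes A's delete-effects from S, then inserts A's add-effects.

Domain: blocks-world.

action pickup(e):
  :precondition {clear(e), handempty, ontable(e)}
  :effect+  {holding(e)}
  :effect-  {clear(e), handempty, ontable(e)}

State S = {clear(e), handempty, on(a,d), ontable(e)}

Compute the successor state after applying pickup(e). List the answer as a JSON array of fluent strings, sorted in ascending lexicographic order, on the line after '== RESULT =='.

Compute (S \ del) ∪ add:
  pre ⊆ S: {clear(e), handempty, ontable(e)} ⊆ S  — applicable
  S \ del = {on(a,d)}
  ∪ add   = {holding(e), on(a,d)}

== RESULT ==
["holding(e)", "on(a,d)"]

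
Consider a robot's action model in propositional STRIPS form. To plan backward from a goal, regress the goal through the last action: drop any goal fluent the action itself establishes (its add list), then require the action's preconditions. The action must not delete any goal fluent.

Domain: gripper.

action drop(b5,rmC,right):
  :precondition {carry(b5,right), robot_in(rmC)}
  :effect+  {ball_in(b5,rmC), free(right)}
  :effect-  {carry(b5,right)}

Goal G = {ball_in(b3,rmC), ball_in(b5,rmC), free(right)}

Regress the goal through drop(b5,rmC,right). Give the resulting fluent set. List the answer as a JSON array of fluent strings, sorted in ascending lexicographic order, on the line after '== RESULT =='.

Compute (G \ add) ∪ pre:
  G ∩ del = {}  (empty — regression defined)
  G \ add = {ball_in(b3,rmC), ball_in(b5,rmC), free(right)} \ {ball_in(b5,rmC), free(right)} = {ball_in(b3,rmC)}
  ∪ pre   = {ball_in(b3,rmC)} ∪ {carry(b5,right), robot_in(rmC)}
          = {ball_in(b3,rmC), carry(b5,right), robot_in(rmC)}

== RESULT ==
["ball_in(b3,rmC)", "carry(b5,right)", "robot_in(rmC)"]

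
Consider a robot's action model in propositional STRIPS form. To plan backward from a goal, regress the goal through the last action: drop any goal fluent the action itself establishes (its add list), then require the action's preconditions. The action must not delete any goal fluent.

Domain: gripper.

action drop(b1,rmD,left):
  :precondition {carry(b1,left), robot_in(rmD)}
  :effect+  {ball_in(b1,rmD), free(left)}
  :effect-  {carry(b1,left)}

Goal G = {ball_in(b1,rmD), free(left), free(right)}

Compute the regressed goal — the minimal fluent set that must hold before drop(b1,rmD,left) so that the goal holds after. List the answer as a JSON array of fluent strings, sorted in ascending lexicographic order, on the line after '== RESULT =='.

Compute (G \ add) ∪ pre:
  G ∩ del = {}  (empty — regression defined)
  G \ add = {ball_in(b1,rmD), free(left), free(right)} \ {ball_in(b1,rmD), free(left)} = {free(right)}
  ∪ pre   = {free(right)} ∪ {carry(b1,left), robot_in(rmD)}
          = {carry(b1,left), free(right), robot_in(rmD)}

== RESULT ==
["carry(b1,left)", "free(right)", "robot_in(rmD)"]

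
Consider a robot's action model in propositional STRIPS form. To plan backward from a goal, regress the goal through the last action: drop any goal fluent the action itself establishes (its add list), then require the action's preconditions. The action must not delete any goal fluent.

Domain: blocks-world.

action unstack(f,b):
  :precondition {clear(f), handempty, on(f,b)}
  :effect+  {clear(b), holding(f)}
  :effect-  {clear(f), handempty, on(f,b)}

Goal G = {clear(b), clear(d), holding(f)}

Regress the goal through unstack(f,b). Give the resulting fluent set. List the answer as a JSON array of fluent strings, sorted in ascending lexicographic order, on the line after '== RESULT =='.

Compute (G \ add) ∪ pre:
  G ∩ del = {}  (empty — regression defined)
  G \ add = {clear(b), clear(d), holding(f)} \ {clear(b), holding(f)} = {clear(d)}
  ∪ pre   = {clear(d)} ∪ {clear(f), handempty, on(f,b)}
          = {clear(d), clear(f), handempty, on(f,b)}

== RESULT ==
["clear(d)", "clear(f)", "handempty", "on(f,b)"]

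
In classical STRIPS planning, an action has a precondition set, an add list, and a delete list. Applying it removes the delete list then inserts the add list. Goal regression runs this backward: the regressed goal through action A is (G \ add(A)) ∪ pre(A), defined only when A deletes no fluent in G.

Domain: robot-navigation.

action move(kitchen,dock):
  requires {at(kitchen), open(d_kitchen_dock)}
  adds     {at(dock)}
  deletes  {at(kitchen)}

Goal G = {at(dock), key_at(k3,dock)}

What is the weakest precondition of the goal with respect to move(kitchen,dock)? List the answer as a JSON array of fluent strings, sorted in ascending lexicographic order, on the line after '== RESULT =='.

Regress:
  G ∩ del = {}  (empty — regression defined)
  G \ add = {at(dock), key_at(k3,dock)} \ {at(dock)} = {key_at(k3,dock)}
  ∪ pre   = {key_at(k3,dock)} ∪ {at(kitchen), open(d_kitchen_dock)}
          = {at(kitchen), key_at(k3,dock), open(d_kitchen_dock)}

== RESULT ==
["at(kitchen)", "key_at(k3,dock)", "open(d_kitchen_dock)"]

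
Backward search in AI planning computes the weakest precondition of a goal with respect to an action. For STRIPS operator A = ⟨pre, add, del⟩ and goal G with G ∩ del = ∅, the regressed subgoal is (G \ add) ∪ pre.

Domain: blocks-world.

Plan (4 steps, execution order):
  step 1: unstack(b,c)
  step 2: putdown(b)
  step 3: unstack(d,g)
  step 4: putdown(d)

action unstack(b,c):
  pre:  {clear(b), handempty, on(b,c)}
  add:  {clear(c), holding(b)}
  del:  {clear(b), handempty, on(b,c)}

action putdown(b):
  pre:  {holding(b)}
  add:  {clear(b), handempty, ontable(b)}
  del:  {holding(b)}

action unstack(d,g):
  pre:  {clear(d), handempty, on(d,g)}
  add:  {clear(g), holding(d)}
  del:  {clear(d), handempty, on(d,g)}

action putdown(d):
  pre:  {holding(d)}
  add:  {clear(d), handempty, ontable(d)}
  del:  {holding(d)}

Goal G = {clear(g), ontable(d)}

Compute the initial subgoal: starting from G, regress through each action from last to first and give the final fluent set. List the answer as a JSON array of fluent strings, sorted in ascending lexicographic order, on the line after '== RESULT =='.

Regress step by step:
  through step 4 (putdown(d)): drop {ontable(d)}, keep {clear(g)}, require {holding(d)}
    → {clear(g), holding(d)}
  through step 3 (unstack(d,g)): drop {clear(g), holding(d)}, keep {}, require {clear(d), handempty, on(d,g)}
    → {clear(d), handempty, on(d,g)}
  through step 2 (putdown(b)): drop {handempty}, keep {clear(d), on(d,g)}, require {holding(b)}
    → {clear(d), holding(b), on(d,g)}
  through step 1 (unstack(b,c)): drop {holding(b)}, keep {clear(d), on(d,g)}, require {clear(b), handempty, on(b,c)}
    → {clear(b), clear(d), handempty, on(b,c), on(d,g)}

== RESULT ==
["clear(b)", "clear(d)", "handempty", "on(b,c)", "on(d,g)"]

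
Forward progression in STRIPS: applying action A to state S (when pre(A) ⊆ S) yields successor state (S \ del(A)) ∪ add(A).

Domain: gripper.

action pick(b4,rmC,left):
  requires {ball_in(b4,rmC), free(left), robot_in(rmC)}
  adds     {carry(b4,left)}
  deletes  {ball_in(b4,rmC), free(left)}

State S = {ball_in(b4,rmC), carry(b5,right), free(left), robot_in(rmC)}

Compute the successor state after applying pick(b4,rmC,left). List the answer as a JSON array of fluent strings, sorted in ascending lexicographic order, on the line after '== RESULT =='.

Progress:
  pre ⊆ S: {ball_in(b4,rmC), free(left), robot_in(rmC)} ⊆ S  — applicable
  S \ del = {carry(b5,right), robot_in(rmC)}
  ∪ add   = {carry(b4,left), carry(b5,right), robot_in(rmC)}

== RESULT ==
["carry(b4,left)", "carry(b5,right)", "robot_in(rmC)"]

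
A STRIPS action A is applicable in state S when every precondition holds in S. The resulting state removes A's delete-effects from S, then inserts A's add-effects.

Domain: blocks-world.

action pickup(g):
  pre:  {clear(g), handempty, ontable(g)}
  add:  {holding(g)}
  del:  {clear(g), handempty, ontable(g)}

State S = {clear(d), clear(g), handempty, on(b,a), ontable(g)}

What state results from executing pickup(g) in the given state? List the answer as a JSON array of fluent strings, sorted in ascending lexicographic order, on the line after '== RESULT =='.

Compute (S \ del) ∪ add:
  pre ⊆ S: {clear(g), handempty, ontable(g)} ⊆ S  — applicable
  S \ del = {clear(d), on(b,a)}
  ∪ add   = {clear(d), holding(g), on(b,a)}

== RESULT ==
["clear(d)", "holding(g)", "on(b,a)"]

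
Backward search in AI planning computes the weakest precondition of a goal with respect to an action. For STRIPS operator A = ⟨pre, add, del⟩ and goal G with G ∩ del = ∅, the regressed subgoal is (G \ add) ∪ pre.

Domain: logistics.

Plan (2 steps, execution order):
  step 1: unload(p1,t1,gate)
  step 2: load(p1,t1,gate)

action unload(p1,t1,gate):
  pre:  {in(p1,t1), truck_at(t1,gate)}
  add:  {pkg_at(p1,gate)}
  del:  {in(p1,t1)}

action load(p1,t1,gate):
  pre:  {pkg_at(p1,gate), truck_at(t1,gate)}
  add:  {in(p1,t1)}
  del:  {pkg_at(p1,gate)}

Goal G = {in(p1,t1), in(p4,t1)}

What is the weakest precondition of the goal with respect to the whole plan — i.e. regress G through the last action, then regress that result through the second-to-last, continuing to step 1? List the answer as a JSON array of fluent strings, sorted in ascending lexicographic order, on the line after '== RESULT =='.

Work backward from the goal:
  through step 2 (load(p1,t1,gate)): drop {in(p1,t1)}, keep {in(p4,t1)}, require {pkg_at(p1,gate), truck_at(t1,gate)}
    → {in(p4,t1), pkg_at(p1,gate), truck_at(t1,gate)}
  through step 1 (unload(p1,t1,gate)): drop {pkg_at(p1,gate)}, keep {in(p4,t1), truck_at(t1,gate)}, require {in(p1,t1), truck_at(t1,gate)}
    → {in(p1,t1), in(p4,t1), truck_at(t1,gate)}

== RESULT ==
["in(p1,t1)", "in(p4,t1)", "truck_at(t1,gate)"]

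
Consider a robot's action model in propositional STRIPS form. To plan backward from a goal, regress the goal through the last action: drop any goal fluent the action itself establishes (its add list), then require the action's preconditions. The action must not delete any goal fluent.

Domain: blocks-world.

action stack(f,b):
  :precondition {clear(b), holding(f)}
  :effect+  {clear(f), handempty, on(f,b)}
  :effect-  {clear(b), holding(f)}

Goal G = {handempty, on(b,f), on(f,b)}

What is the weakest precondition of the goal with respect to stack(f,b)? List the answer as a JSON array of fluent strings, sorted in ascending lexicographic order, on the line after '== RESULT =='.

Regress:
  G ∩ del = {}  (empty — regression defined)
  G \ add = {handempty, on(b,f), on(f,b)} \ {clear(f), handempty, on(f,b)} = {on(b,f)}
  ∪ pre   = {on(b,f)} ∪ {clear(b), holding(f)}
          = {clear(b), holding(f), on(b,f)}

== RESULT ==
["clear(b)", "holding(f)", "on(b,f)"]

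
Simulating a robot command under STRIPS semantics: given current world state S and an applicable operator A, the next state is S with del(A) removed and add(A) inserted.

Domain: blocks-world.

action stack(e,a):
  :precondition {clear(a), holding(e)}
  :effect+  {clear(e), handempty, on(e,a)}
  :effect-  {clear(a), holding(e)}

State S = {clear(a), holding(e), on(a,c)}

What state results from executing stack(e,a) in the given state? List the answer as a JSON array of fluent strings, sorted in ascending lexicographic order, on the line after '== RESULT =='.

Compute (S \ del) ∪ add:
  pre ⊆ S: {clear(a), holding(e)} ⊆ S  — applicable
  S \ del = {on(a,c)}
  ∪ add   = {clear(e), handempty, on(a,c), on(e,a)}

== RESULT ==
["clear(e)", "handempty", "on(a,c)", "on(e,a)"]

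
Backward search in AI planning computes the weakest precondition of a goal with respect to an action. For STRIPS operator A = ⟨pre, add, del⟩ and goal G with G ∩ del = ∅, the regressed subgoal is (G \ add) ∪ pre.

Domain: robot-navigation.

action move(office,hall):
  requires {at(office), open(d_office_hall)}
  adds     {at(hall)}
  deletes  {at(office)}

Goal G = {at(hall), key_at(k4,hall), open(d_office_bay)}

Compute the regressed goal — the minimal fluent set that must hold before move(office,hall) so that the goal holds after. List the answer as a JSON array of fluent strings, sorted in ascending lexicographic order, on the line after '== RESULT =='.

Compute (G \ add) ∪ pre:
  G ∩ del = {}  (empty — regression defined)
  G \ add = {at(hall), key_at(k4,hall), open(d_office_bay)} \ {at(hall)} = {key_at(k4,hall), open(d_office_bay)}
  ∪ pre   = {key_at(k4,hall), open(d_office_bay)} ∪ {at(office), open(d_office_hall)}
          = {at(office), key_at(k4,hall), open(d_office_bay), open(d_office_hall)}

== RESULT ==
["at(office)", "key_at(k4,hall)", "open(d_office_bay)", "open(d_office_hall)"]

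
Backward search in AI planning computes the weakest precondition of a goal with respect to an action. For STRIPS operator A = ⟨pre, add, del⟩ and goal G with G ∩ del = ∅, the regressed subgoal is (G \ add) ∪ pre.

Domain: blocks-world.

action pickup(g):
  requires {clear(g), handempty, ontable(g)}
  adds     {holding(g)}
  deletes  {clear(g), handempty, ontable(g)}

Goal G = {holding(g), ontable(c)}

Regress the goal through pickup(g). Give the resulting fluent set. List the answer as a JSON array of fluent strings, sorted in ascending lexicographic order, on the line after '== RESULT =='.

Regress:
  G ∩ del = {}  (empty — regression defined)
  G \ add = {holding(g), ontable(c)} \ {holding(g)} = {ontable(c)}
  ∪ pre   = {ontable(c)} ∪ {clear(g), handempty, ontable(g)}
          = {clear(g), handempty, ontable(c), ontable(g)}

== RESULT ==
["clear(g)", "handempty", "ontable(c)", "ontable(g)"]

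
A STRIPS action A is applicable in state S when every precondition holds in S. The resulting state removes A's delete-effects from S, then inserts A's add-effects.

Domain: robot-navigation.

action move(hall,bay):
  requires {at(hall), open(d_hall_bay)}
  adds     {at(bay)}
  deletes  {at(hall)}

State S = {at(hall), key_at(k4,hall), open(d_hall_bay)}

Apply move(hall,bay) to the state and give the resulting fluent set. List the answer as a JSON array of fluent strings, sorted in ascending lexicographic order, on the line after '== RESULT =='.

Compute (S \ del) ∪ add:
  pre ⊆ S: {at(hall), open(d_hall_bay)} ⊆ S  — applicable
  S \ del = {key_at(k4,hall), open(d_hall_bay)}
  ∪ add   = {at(bay), key_at(k4,hall), open(d_hall_bay)}

== RESULT ==
["at(bay)", "key_at(k4,hall)", "open(d_hall_bay)"]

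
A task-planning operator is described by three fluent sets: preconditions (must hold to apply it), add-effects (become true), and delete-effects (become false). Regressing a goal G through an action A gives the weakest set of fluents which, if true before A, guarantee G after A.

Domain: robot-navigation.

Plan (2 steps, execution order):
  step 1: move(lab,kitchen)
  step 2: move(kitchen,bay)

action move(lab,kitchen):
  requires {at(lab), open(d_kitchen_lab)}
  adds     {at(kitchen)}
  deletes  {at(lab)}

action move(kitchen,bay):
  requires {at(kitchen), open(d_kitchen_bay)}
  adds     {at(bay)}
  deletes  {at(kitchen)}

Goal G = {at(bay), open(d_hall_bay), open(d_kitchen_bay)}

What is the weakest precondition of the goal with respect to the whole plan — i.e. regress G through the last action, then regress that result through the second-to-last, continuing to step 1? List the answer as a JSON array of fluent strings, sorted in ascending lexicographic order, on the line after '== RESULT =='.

Work backward from the goal:
  through step 2 (move(kitchen,bay)): drop {at(bay)}, keep {open(d_hall_bay), open(d_kitchen_bay)}, require {at(kitchen), open(d_kitchen_bay)}
    → {at(kitchen), open(d_hall_bay), open(d_kitchen_bay)}
  through step 1 (move(lab,kitchen)): drop {at(kitchen)}, keep {open(d_hall_bay), open(d_kitchen_bay)}, require {at(lab), open(d_kitchen_lab)}
    → {at(lab), open(d_hall_bay), open(d_kitchen_bay), open(d_kitchen_lab)}

== RESULT ==
["at(lab)", "open(d_hall_bay)", "open(d_kitchen_bay)", "open(d_kitchen_lab)"]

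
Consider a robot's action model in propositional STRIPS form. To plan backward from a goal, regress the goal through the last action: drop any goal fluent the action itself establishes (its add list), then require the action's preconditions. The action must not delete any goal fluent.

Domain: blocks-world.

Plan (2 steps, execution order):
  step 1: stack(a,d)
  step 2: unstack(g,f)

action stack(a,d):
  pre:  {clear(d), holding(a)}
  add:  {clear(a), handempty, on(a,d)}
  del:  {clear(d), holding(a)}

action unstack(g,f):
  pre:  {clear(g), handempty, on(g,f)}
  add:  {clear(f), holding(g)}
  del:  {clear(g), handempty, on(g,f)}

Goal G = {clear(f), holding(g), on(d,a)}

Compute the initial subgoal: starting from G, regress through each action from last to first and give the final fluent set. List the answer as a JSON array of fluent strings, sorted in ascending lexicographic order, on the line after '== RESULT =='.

Work backward from the goal:
  through step 2 (unstack(g,f)): drop {clear(f), holding(g)}, keep {on(d,a)}, require {clear(g), handempty, on(g,f)}
    → {clear(g), handempty, on(d,a), on(g,f)}
  through step 1 (stack(a,d)): drop {handempty}, keep {clear(g), on(d,a), on(g,f)}, require {clear(d), holding(a)}
    → {clear(d), clear(g), holding(a), on(d,a), on(g,f)}

== RESULT ==
["clear(d)", "clear(g)", "holding(a)", "on(d,a)", "on(g,f)"]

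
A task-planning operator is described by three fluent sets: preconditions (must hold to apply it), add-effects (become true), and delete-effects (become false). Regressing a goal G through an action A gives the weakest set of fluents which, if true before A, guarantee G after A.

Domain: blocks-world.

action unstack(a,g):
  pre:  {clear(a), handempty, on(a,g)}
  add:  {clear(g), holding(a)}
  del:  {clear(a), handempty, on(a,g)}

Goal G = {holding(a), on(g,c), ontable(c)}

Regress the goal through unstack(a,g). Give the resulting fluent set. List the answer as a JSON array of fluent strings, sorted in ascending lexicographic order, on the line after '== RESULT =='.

Regress:
  G ∩ del = {}  (empty — regression defined)
  G \ add = {holding(a), on(g,c), ontable(c)} \ {clear(g), holding(a)} = {on(g,c), ontable(c)}
  ∪ pre   = {on(g,c), ontable(c)} ∪ {clear(a), handempty, on(a,g)}
          = {clear(a), handempty, on(a,g), on(g,c), ontable(c)}

== RESULT ==
["clear(a)", "handempty", "on(a,g)", "on(g,c)", "ontable(c)"]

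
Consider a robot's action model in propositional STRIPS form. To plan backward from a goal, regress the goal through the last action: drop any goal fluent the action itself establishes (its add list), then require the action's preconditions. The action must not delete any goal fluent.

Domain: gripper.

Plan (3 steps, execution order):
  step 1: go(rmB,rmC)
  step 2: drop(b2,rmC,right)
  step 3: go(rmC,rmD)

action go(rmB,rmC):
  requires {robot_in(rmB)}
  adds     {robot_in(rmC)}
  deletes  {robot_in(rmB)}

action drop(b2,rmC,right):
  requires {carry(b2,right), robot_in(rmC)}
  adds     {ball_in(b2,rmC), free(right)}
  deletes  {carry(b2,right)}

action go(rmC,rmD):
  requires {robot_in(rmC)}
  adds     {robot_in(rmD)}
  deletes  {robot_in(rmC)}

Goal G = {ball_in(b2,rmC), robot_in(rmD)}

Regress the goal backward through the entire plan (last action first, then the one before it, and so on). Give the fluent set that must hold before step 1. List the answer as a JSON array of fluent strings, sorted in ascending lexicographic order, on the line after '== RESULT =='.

Regress step by step:
  through step 3 (go(rmC,rmD)): drop {robot_in(rmD)}, keep {ball_in(b2,rmC)}, require {robot_in(rmC)}
    → {ball_in(b2,rmC), robot_in(rmC)}
  through step 2 (drop(b2,rmC,right)): drop {ball_in(b2,rmC)}, keep {robot_in(rmC)}, require {carry(b2,right), robot_in(rmC)}
    → {carry(b2,right), robot_in(rmC)}
  through step 1 (go(rmB,rmC)): drop {robot_in(rmC)}, keep {carry(b2,right)}, require {robot_in(rmB)}
    → {carry(b2,right), robot_in(rmB)}

== RESULT ==
["carry(b2,right)", "robot_in(rmB)"]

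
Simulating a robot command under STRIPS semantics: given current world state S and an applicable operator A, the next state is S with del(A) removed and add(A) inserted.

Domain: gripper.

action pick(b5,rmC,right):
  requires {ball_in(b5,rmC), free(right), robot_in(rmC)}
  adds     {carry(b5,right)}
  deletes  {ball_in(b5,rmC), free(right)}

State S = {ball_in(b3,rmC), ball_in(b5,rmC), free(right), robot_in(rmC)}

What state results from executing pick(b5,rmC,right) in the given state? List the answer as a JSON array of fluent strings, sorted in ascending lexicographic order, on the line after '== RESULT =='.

Progress:
  pre ⊆ S: {ball_in(b5,rmC), free(right), robot_in(rmC)} ⊆ S  — applicable
  S \ del = {ball_in(b3,rmC), robot_in(rmC)}
  ∪ add   = {ball_in(b3,rmC), carry(b5,right), robot_in(rmC)}

== RESULT ==
["ball_in(b3,rmC)", "carry(b5,right)", "robot_in(rmC)"]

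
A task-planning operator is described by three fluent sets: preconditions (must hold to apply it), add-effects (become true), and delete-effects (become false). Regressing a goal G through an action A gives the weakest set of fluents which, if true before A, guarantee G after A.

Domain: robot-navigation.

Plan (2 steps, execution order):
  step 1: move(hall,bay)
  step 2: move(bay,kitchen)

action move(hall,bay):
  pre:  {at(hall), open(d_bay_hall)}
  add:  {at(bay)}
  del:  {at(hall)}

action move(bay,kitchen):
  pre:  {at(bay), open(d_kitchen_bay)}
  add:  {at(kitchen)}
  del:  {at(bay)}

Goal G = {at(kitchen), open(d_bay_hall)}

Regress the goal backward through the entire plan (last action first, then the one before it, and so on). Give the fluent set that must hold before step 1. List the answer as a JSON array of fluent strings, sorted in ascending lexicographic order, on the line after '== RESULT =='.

Regress step by step:
  through step 2 (move(bay,kitchen)): drop {at(kitchen)}, keep {open(d_bay_hall)}, require {at(bay), open(d_kitchen_bay)}
    → {at(bay), open(d_bay_hall), open(d_kitchen_bay)}
  through step 1 (move(hall,bay)): drop {at(bay)}, keep {open(d_bay_hall), open(d_kitchen_bay)}, require {at(hall), open(d_bay_hall)}
    → {at(hall), open(d_bay_hall), open(d_kitchen_bay)}

== RESULT ==
["at(hall)", "open(d_bay_hall)", "open(d_kitchen_bay)"]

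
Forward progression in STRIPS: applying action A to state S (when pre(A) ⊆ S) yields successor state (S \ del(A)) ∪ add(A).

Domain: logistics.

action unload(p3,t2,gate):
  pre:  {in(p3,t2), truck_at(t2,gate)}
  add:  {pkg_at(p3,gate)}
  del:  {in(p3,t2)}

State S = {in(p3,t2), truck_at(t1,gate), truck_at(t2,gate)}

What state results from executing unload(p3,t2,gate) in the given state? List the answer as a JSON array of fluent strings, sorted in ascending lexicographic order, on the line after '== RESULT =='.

Compute (S \ del) ∪ add:
  pre ⊆ S: {in(p3,t2), truck_at(t2,gate)} ⊆ S  — applicable
  S \ del = {truck_at(t1,gate), truck_at(t2,gate)}
  ∪ add   = {pkg_at(p3,gate), truck_at(t1,gate), truck_at(t2,gate)}

== RESULT ==
["pkg_at(p3,gate)", "truck_at(t1,gate)", "truck_at(t2,gate)"]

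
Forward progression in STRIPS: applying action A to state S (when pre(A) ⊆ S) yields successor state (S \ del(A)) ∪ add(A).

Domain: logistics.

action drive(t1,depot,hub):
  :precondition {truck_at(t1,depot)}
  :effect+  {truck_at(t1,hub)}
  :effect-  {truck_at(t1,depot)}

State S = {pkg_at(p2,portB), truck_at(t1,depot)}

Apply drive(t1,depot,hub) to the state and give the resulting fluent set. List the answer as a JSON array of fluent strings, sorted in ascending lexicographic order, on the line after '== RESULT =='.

Progress:
  pre ⊆ S: {truck_at(t1,depot)} ⊆ S  — applicable
  S \ del = {pkg_at(p2,portB)}
  ∪ add   = {pkg_at(p2,portB), truck_at(t1,hub)}

== RESULT ==
["pkg_at(p2,portB)", "truck_at(t1,hub)"]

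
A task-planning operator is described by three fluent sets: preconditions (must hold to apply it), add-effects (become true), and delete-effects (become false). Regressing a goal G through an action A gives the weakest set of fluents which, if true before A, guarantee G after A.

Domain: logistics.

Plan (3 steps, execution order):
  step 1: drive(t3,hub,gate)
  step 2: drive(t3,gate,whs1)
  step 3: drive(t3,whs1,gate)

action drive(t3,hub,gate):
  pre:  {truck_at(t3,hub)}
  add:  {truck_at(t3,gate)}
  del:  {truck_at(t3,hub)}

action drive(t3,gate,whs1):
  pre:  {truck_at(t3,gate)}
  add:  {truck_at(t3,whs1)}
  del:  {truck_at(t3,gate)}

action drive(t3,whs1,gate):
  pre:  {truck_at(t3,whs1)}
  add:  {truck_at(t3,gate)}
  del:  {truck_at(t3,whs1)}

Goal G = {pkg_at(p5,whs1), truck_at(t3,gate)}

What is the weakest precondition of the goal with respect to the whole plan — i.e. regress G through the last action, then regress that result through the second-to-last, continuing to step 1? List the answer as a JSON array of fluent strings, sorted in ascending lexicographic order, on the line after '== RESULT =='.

Work backward from the goal:
  through step 3 (drive(t3,whs1,gate)): drop {truck_at(t3,gate)}, keep {pkg_at(p5,whs1)}, require {truck_at(t3,whs1)}
    → {pkg_at(p5,whs1), truck_at(t3,whs1)}
  through step 2 (drive(t3,gate,whs1)): drop {truck_at(t3,whs1)}, keep {pkg_at(p5,whs1)}, require {truck_at(t3,gate)}
    → {pkg_at(p5,whs1), truck_at(t3,gate)}
  through step 1 (drive(t3,hub,gate)): drop {truck_at(t3,gate)}, keep {pkg_at(p5,whs1)}, require {truck_at(t3,hub)}
    → {pkg_at(p5,whs1), truck_at(t3,hub)}

== RESULT ==
["pkg_at(p5,whs1)", "truck_at(t3,hub)"]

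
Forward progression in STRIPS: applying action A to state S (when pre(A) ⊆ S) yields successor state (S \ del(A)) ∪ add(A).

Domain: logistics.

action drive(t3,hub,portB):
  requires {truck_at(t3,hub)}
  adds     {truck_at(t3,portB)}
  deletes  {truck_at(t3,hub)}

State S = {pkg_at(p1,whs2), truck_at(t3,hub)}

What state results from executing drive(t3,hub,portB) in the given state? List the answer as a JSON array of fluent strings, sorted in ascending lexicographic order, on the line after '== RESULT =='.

Progress:
  pre ⊆ S: {truck_at(t3,hub)} ⊆ S  — applicable
  S \ del = {pkg_at(p1,whs2)}
  ∪ add   = {pkg_at(p1,whs2), truck_at(t3,portB)}

== RESULT ==
["pkg_at(p1,whs2)", "truck_at(t3,portB)"]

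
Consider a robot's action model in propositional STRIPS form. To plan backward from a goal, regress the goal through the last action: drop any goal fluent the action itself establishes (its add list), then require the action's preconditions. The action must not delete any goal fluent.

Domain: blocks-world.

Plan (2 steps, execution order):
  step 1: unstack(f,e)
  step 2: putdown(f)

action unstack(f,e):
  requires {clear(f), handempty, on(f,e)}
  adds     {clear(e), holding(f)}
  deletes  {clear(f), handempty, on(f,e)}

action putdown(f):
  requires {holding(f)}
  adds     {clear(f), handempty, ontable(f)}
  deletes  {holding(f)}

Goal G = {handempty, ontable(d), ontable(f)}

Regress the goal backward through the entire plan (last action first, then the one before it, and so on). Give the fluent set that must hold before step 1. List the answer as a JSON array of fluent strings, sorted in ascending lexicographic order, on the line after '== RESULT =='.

Work backward from the goal:
  through step 2 (putdown(f)): drop {handempty, ontable(f)}, keep {ontable(d)}, require {holding(f)}
    → {holding(f), ontable(d)}
  through step 1 (unstack(f,e)): drop {holding(f)}, keep {ontable(d)}, require {clear(f), handempty, on(f,e)}
    → {clear(f), handempty, on(f,e), ontable(d)}

== RESULT ==
["clear(f)", "handempty", "on(f,e)", "ontable(d)"]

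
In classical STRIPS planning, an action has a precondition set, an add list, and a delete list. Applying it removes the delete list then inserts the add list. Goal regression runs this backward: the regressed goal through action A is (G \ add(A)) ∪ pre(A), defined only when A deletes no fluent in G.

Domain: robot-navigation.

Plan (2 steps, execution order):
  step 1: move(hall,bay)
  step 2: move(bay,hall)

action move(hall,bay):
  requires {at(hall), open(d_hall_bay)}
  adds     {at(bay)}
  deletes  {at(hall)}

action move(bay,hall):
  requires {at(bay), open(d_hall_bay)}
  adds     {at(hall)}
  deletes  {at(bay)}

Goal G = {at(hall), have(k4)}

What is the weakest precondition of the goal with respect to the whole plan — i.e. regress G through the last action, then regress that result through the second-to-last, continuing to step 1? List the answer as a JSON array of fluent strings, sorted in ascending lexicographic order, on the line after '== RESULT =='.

Regress step by step:
  through step 2 (move(bay,hall)): drop {at(hall)}, keep {have(k4)}, require {at(bay), open(d_hall_bay)}
    → {at(bay), have(k4), open(d_hall_bay)}
  through step 1 (move(hall,bay)): drop {at(bay)}, keep {have(k4), open(d_hall_bay)}, require {at(hall), open(d_hall_bay)}
    → {at(hall), have(k4), open(d_hall_bay)}

== RESULT ==
["at(hall)", "have(k4)", "open(d_hall_bay)"]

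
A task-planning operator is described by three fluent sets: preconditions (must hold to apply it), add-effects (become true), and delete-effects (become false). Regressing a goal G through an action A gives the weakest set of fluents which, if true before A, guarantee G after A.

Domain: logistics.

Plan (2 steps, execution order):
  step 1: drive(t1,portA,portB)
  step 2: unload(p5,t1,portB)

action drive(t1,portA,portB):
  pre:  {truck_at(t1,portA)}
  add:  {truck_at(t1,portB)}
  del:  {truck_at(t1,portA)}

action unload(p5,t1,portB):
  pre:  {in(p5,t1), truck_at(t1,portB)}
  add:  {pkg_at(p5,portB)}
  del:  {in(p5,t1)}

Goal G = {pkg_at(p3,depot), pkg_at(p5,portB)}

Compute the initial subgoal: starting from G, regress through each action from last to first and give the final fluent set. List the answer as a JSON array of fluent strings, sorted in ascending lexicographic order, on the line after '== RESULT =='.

Regress step by step:
  through step 2 (unload(p5,t1,portB)): drop {pkg_at(p5,portB)}, keep {pkg_at(p3,depot)}, require {in(p5,t1), truck_at(t1,portB)}
    → {in(p5,t1), pkg_at(p3,depot), truck_at(t1,portB)}
  through step 1 (drive(t1,portA,portB)): drop {truck_at(t1,portB)}, keep {in(p5,t1), pkg_at(p3,depot)}, require {truck_at(t1,portA)}
    → {in(p5,t1), pkg_at(p3,depot), truck_at(t1,portA)}

== RESULT ==
["in(p5,t1)", "pkg_at(p3,depot)", "truck_at(t1,portA)"]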